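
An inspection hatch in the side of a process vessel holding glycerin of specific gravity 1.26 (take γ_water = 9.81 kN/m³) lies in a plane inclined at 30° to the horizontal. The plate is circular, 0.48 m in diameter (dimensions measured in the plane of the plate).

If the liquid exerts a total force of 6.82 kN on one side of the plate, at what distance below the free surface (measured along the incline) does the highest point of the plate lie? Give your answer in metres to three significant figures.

y_top ≈ 5.86 m

γ = 1.26 × 9.81 = 12.3606 kN/m³.
A = π(0.24)² = 0.180956 m².
From F = γ·h_c·A, the centroid depth is h_c = 6.82/(12.3606 × 0.180956) = 3.0491 m.
Let θ = 30° be the plate's angle to the horizontal; measure y along the incline from where the plane meets the free surface. Vertical depth h = y·sinθ with sinθ = 0.500000.
Along the incline, y_c = h_c/sinθ = 3.0491/0.500000 = 6.0982 m.
The centroid is at the centre, 0.24 m below the top of the plate, so the highest point sits at y_top = 6.0982 − 0.24 = 5.8582 m along the incline.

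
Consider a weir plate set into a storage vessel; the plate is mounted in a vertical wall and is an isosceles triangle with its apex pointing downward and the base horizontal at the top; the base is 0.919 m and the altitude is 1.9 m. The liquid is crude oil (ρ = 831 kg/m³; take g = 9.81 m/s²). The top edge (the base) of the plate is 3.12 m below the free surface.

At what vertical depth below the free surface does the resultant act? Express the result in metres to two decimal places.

h_p = 3.81 m

γ = ρg = 831 × 9.81 / 1000 = 8.15211 kN/m³.
With the apex down, the centroid sits h/3 = 1.9/3 = 0.633333 m below the base (the top edge), so the centroid depth is h_c = 3.12 + 0.633333 = 3.75333 m.
A = ½ × 0.919 × 1.9 = 0.87305 m².
Resultant F = γ·h_c·A = 8.15211 × 3.75333 × 0.87305 = 26.7132 kN.
I_c = b·h³/36 = 0.919 × 1.9³/36 = 0.175095 m⁴.
Centre of pressure: y_p = y_c + I_c/(y_c·A) = 3.75333 + 0.175095/(3.75333 × 0.87305) = 3.75333 + 0.053434 = 3.80676 m along the plane.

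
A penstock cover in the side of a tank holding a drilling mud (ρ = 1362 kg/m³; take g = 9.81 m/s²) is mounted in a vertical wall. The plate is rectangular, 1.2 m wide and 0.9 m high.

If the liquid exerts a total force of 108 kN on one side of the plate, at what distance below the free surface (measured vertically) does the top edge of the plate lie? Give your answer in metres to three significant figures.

γ = ρg = 1362 × 9.81 / 1000 = 13.36122 kN/m³.
A = 1.2 × 0.9 = 1.08 m².
From F = γ·h_c·A, the centroid depth is h_c = 108/(13.36122 × 1.08) = 7.48435 m.
The centroid lies 0.9/2 = 0.45 m below the top edge, so the top edge sits at h_top = 7.48435 − 0.45 = 7.03435 m below the surface.

d_top ≈ 7.03 m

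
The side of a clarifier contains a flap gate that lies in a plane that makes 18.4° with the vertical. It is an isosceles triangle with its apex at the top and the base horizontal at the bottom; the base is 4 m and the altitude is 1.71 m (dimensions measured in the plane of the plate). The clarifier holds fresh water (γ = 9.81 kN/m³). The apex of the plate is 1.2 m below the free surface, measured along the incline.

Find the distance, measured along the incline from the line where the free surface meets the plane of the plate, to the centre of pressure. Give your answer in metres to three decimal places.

γ = 9.81 kN/m³.
The plate makes 18.4° with the vertical, i.e. θ = 90° − 18.4° = 71.6° to the horizontal. Measuring y along the incline from the free-surface line, vertical depth h = y·sinθ with sinθ = 0.948876.
With the apex up, the centroid sits 2h/3 = 2 × 1.71/3 = 1.14 m below the apex, so y_c = 1.2 + 1.14 = 2.34 m and h_c = 2.34 × 0.948876 = 2.22037 m.
A = ½ × 4 × 1.71 = 3.42 m².
Resultant F = γ·h_c·A = 9.81 × 2.22037 × 3.42 = 74.4939 kN.
I_c = b·h³/36 = 4 × 1.71³/36 = 0.555579 m⁴.
Centre of pressure: y_p = y_c + I_c/(y_c·A) = 2.34 + 0.555579/(2.34 × 3.42) = 2.34 + 0.0694231 = 2.40942 m along the plane.

y_p = 2.409 m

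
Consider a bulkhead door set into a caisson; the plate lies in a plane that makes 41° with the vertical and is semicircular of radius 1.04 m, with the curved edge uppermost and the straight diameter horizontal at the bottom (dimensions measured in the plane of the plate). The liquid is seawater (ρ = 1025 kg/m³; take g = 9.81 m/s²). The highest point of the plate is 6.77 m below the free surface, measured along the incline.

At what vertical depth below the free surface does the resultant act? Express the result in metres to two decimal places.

γ = ρg = 1025 × 9.81 / 1000 = 10.05525 kN/m³.
The plate makes 41° with the vertical, i.e. θ = 90° − 41° = 49° to the horizontal. Measuring y along the incline from the free-surface line, vertical depth h = y·sinθ with sinθ = 0.754710.
The centroid lies 4r/(3π) = 0.44139 m above the diameter, so r − 4r/(3π) = 1.04 − 0.44139 = 0.59861 m below the topmost point, so y_c = 6.77 + 0.59861 = 7.36861 m and h_c = 7.36861 × 0.754710 = 5.56116 m.
A = πr²/2 = π × 1.04²/2 = 1.69897 m².
Resultant F = γ·h_c·A = 10.05525 × 5.56116 × 1.69897 = 95.0045 kN.
I_c = (π/8 − 8/(9π))·r⁴ = 0.109757 × 1.04⁴ = 0.1284 m⁴.
Centre of pressure: y_p = y_c + I_c/(y_c·A) = 7.36861 + 0.1284/(7.36861 × 1.69897) = 7.36861 + 0.0102564 = 7.37887 m along the plane.
Vertically, h_p = y_p·sinθ = 7.37887 × 0.754710 = 5.56891 m.

h_p = 5.57 m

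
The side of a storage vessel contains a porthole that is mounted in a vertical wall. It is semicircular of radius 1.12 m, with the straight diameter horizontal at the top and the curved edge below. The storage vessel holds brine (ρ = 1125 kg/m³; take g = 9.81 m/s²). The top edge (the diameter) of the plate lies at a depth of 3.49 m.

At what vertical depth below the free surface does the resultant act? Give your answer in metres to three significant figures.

h_p = 3.99 m

γ = ρg = 1125 × 9.81 / 1000 = 11.03625 kN/m³.
The centroid of a semicircle lies 4r/(3π) = 0.475343 m from the diameter, here below the top edge, so the centroid depth is h_c = 3.49 + 0.475343 = 3.96534 m.
A = πr²/2 = π × 1.12²/2 = 1.97041 m².
Resultant F = γ·h_c·A = 11.03625 × 3.96534 × 1.97041 = 86.23 kN.
I_c = (π/8 − 8/(9π))·r⁴ = 0.109757 × 1.12⁴ = 0.172705 m⁴.
Centre of pressure: y_p = y_c + I_c/(y_c·A) = 3.96534 + 0.172705/(3.96534 × 1.97041) = 3.96534 + 0.0221038 = 3.98744 m along the plane.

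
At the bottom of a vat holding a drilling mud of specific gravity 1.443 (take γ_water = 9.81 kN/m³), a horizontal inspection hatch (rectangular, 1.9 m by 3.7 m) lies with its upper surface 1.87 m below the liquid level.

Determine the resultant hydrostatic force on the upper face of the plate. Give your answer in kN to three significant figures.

F ≈ 186 kN

γ = 1.443 × 9.81 = 14.15583 kN/m³.
The plate is horizontal, so pressure is uniform at p = γ·h = 14.15583 × 1.87 = 26.4714 kN/m².
A = 1.9 × 3.7 = 7.03 m².
F = p·A = 26.4714 × 7.03 = 186.094 kN.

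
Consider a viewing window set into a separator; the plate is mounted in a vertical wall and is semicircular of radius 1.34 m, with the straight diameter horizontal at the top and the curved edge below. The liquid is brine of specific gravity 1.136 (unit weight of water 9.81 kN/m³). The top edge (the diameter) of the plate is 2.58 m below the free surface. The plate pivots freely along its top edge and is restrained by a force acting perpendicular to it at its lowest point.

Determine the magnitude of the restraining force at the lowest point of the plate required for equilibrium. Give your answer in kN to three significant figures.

γ = 1.136 × 9.81 = 11.14416 kN/m³.
The centroid of a semicircle lies 4r/(3π) = 0.568714 m from the diameter, here below the top edge, so the centroid depth is h_c = 2.58 + 0.568714 = 3.14871 m.
A = πr²/2 = π × 1.34²/2 = 2.82052 m².
Resultant F = γ·h_c·A = 11.14416 × 3.14871 × 2.82052 = 98.9713 kN.
I_c = (π/8 − 8/(9π))·r⁴ = 0.109757 × 1.34⁴ = 0.353876 m⁴.
Centre of pressure: y_p = y_c + I_c/(y_c·A) = 3.14871 + 0.353876/(3.14871 × 2.82052) = 3.14871 + 0.0398464 = 3.18856 m along the plane.
The resultant acts 0.568714 + 0.0398464 = 0.60856 m (along the plate) below the hinge at the top edge, so the moment about the hinge is M = F × 0.60856 = 98.9713 × 0.60856 = 60.23 kN·m.
A normal force at the bottom, 1.34 m from the hinge, must supply this moment: P = 60.23/1.34 = 44.9478 kN.

P ≈ 44.9 kN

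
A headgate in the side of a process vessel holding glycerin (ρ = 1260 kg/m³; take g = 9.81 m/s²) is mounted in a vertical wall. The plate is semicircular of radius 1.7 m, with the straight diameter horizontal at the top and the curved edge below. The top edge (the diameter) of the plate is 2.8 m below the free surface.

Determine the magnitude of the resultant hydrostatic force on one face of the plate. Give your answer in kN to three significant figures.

F ≈ 198 kN

γ = ρg = 1260 × 9.81 / 1000 = 12.3606 kN/m³.
The centroid of a semicircle lies 4r/(3π) = 0.721502 m from the diameter, here below the top edge, so the centroid depth is h_c = 2.8 + 0.721502 = 3.5215 m.
A = πr²/2 = π × 1.7²/2 = 4.5396 m².
Resultant F = γ·h_c·A = 12.3606 × 3.5215 × 4.5396 = 197.599 kN.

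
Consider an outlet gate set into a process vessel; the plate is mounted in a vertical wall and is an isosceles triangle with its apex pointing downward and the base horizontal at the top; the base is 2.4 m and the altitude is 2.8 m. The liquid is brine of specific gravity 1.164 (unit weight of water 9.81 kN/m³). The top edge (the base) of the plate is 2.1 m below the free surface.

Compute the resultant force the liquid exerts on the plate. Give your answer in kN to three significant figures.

γ = 1.164 × 9.81 = 11.41884 kN/m³.
With the apex down, the centroid sits h/3 = 2.8/3 = 0.933333 m below the base (the top edge), so the centroid depth is h_c = 2.1 + 0.933333 = 3.03333 m.
A = ½ × 2.4 × 2.8 = 3.36 m².
Resultant F = γ·h_c·A = 11.41884 × 3.03333 × 3.36 = 116.381 kN.

F ≈ 116 kN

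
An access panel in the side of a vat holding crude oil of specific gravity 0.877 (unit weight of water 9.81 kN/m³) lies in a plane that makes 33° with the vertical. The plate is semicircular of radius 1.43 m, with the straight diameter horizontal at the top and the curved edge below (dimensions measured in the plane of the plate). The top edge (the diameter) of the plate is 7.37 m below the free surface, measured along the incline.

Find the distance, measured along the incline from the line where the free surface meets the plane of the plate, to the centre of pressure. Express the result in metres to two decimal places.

γ = 0.877 × 9.81 = 8.60337 kN/m³.
The plate makes 33° with the vertical, i.e. θ = 90° − 33° = 57° to the horizontal. Measuring y along the incline from the free-surface line, vertical depth h = y·sinθ with sinθ = 0.838671.
The centroid of a semicircle lies 4r/(3π) = 0.606911 m from the diameter, here below the top edge, so y_c = 7.37 + 0.606911 = 7.97691 m and h_c = 7.97691 × 0.838671 = 6.69 m.
A = πr²/2 = π × 1.43²/2 = 3.21212 m².
Resultant F = γ·h_c·A = 8.60337 × 6.69 × 3.21212 = 184.879 kN.
I_c = (π/8 − 8/(9π))·r⁴ = 0.109757 × 1.43⁴ = 0.458962 m⁴.
Centre of pressure: y_p = y_c + I_c/(y_c·A) = 7.97691 + 0.458962/(7.97691 × 3.21212) = 7.97691 + 0.0179123 = 7.99482 m along the plane.

y_p = 7.99 m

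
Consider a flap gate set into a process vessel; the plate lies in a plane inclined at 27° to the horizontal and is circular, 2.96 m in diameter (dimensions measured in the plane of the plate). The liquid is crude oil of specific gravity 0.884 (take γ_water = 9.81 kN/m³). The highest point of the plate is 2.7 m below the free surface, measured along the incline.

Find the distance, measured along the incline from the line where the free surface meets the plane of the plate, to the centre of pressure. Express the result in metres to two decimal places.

y_p = 4.31 m

γ = 0.884 × 9.81 = 8.67204 kN/m³.
Let θ = 27° be the plate's angle to the horizontal; measure y along the incline from where the plane meets the free surface. Vertical depth h = y·sinθ with sinθ = 0.453990.
The centroid is at the centre, 1.48 m below the top of the plate, so y_c = 2.7 + 1.48 = 4.18 m and h_c = 4.18 × 0.453990 = 1.89768 m.
A = π(1.48)² = 6.88134 m².
Resultant F = γ·h_c·A = 8.67204 × 1.89768 × 6.88134 = 113.245 kN.
I_c = πr⁴/4 = π × 1.48⁴/4 = 3.76822 m⁴.
Centre of pressure: y_p = y_c + I_c/(y_c·A) = 4.18 + 3.76822/(4.18 × 6.88134) = 4.18 + 0.131005 = 4.311 m along the plane.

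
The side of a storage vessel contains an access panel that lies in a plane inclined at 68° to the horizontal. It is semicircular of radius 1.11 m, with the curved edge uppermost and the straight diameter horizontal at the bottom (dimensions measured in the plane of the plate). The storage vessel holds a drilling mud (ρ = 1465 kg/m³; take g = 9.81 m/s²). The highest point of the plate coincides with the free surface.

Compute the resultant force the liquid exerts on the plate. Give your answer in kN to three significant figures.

γ = ρg = 1465 × 9.81 / 1000 = 14.37165 kN/m³.
Let θ = 68° be the plate's angle to the horizontal; measure y along the incline from where the plane meets the free surface. Vertical depth h = y·sinθ with sinθ = 0.927184.
The centroid lies 4r/(3π) = 0.471099 m above the diameter, so r − 4r/(3π) = 1.11 − 0.471099 = 0.638901 m below the topmost point, so y_c = 0.638901 m and h_c = 0.638901 × 0.927184 = 0.592379 m.
A = πr²/2 = π × 1.11²/2 = 1.93538 m².
Resultant F = γ·h_c·A = 14.37165 × 0.592379 × 1.93538 = 16.4768 kN.

F ≈ 16.5 kN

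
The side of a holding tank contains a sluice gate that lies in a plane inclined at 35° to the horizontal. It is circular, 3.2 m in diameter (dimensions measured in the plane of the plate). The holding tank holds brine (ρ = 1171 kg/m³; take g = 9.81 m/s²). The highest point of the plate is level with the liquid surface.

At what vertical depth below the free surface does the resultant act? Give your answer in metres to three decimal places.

γ = ρg = 1171 × 9.81 / 1000 = 11.48751 kN/m³.
Let θ = 35° be the plate's angle to the horizontal; measure y along the incline from where the plane meets the free surface. Vertical depth h = y·sinθ with sinθ = 0.573576.
The centroid is at the centre, 1.6 m below the top of the plate, so y_c = 1.6 m and h_c = 1.6 × 0.573576 = 0.917722 m.
A = π(1.6)² = 8.04248 m².
Resultant F = γ·h_c·A = 11.48751 × 0.917722 × 8.04248 = 84.7866 kN.
I_c = πr⁴/4 = π × 1.6⁴/4 = 5.14719 m⁴.
Centre of pressure: y_p = y_c + I_c/(y_c·A) = 1.6 + 5.14719/(1.6 × 8.04248) = 1.6 + 0.4 = 2 m along the plane.
Vertically, h_p = y_p·sinθ = 2 × 0.573576 = 1.14715 m.

h_p = 1.147 m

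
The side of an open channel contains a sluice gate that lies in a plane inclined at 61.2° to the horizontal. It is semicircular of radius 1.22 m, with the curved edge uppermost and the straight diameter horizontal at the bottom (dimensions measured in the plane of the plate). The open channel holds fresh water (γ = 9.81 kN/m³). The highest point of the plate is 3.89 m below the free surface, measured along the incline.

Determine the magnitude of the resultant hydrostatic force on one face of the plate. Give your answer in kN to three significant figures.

γ = 9.81 kN/m³.
Let θ = 61.2° be the plate's angle to the horizontal; measure y along the incline from where the plane meets the free surface. Vertical depth h = y·sinθ with sinθ = 0.876307.
The centroid lies 4r/(3π) = 0.517784 m above the diameter, so r − 4r/(3π) = 1.22 − 0.517784 = 0.702216 m below the topmost point, so y_c = 3.89 + 0.702216 = 4.59222 m and h_c = 4.59222 × 0.876307 = 4.02419 m.
A = πr²/2 = π × 1.22²/2 = 2.33797 m².
Resultant F = γ·h_c·A = 9.81 × 4.02419 × 2.33797 = 92.2968 kN.

F ≈ 92.3 kN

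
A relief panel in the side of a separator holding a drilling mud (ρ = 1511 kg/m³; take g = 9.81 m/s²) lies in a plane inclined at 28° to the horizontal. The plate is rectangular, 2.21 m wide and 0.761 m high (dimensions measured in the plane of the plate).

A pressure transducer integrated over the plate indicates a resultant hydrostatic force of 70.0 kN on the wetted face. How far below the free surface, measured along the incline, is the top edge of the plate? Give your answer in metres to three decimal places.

y_top ≈ 5.601 m

γ = ρg = 1511 × 9.81 / 1000 = 14.82291 kN/m³.
A = 2.21 × 0.761 = 1.68181 m².
From F = γ·h_c·A, the centroid depth is h_c = 70.0/(14.82291 × 1.68181) = 2.80794 m.
Let θ = 28° be the plate's angle to the horizontal; measure y along the incline from where the plane meets the free surface. Vertical depth h = y·sinθ with sinθ = 0.469472.
Along the incline, y_c = h_c/sinθ = 2.80794/0.469472 = 5.98106 m.
The centroid lies 0.761/2 = 0.3805 m below the top edge, so the top edge sits at y_top = 5.98106 − 0.3805 = 5.60056 m along the incline.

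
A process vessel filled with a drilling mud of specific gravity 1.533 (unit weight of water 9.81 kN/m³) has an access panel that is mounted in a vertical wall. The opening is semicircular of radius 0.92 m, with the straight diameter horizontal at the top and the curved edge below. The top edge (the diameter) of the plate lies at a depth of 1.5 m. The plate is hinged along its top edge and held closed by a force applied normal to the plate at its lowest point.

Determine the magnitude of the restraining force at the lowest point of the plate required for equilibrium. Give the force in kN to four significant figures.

γ = 1.533 × 9.81 = 15.03873 kN/m³.
The centroid of a semicircle lies 4r/(3π) = 0.39046 m from the diameter, here below the top edge, so the centroid depth is h_c = 1.5 + 0.39046 = 1.89046 m.
A = πr²/2 = π × 0.92²/2 = 1.32952 m².
Resultant F = γ·h_c·A = 15.03873 × 1.89046 × 1.32952 = 37.7984 kN.
I_c = (π/8 − 8/(9π))·r⁴ = 0.109757 × 0.92⁴ = 0.0786291 m⁴.
Centre of pressure: y_p = y_c + I_c/(y_c·A) = 1.89046 + 0.0786291/(1.89046 × 1.32952) = 1.89046 + 0.0312839 = 1.92174 m along the plane.
The resultant acts 0.39046 + 0.0312839 = 0.421744 m (along the plate) below the hinge at the top edge, so the moment about the hinge is M = F × 0.421744 = 37.7984 × 0.421744 = 15.9412 kN·m.
A normal force at the bottom, 0.92 m from the hinge, must supply this moment: P = 15.9412/0.92 = 17.3274 kN.

P ≈ 17.33 kN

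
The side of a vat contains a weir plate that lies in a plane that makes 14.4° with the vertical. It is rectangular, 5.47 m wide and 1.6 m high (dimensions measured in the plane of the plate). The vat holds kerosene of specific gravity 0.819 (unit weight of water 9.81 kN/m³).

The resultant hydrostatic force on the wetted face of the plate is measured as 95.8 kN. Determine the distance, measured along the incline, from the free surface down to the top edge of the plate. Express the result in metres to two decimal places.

γ = 0.819 × 9.81 = 8.03439 kN/m³.
A = 5.47 × 1.6 = 8.752 m².
From F = γ·h_c·A, the centroid depth is h_c = 95.8/(8.03439 × 8.752) = 1.3624 m.
The plate makes 14.4° with the vertical, i.e. θ = 90° − 14.4° = 75.6° to the horizontal. Measuring y along the incline from the free-surface line, vertical depth h = y·sinθ with sinθ = 0.968583.
Along the incline, y_c = h_c/sinθ = 1.3624/0.968583 = 1.40659 m.
The centroid lies 1.6/2 = 0.8 m below the top edge, so the top edge sits at y_top = 1.40659 − 0.8 = 0.60659 m along the incline.

y_top ≈ 0.61 m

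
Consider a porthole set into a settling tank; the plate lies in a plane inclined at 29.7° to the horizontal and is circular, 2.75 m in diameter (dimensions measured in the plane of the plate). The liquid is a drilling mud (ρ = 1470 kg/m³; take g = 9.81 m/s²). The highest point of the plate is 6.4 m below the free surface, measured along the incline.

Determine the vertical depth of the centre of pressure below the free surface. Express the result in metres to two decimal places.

h_p = 3.88 m

γ = ρg = 1470 × 9.81 / 1000 = 14.4207 kN/m³.
Let θ = 29.7° be the plate's angle to the horizontal; measure y along the incline from where the plane meets the free surface. Vertical depth h = y·sinθ with sinθ = 0.495459.
The centroid is at the centre, 1.375 m below the top of the plate, so y_c = 6.4 + 1.375 = 7.775 m and h_c = 7.775 × 0.495459 = 3.85219 m.
A = π(1.375)² = 5.93957 m².
Resultant F = γ·h_c·A = 14.4207 × 3.85219 × 5.93957 = 329.951 kN.
I_c = πr⁴/4 = π × 1.375⁴/4 = 2.80738 m⁴.
Centre of pressure: y_p = y_c + I_c/(y_c·A) = 7.775 + 2.80738/(7.775 × 5.93957) = 7.775 + 0.0607919 = 7.83579 m along the plane.
Vertically, h_p = y_p·sinθ = 7.83579 × 0.495459 = 3.88231 m.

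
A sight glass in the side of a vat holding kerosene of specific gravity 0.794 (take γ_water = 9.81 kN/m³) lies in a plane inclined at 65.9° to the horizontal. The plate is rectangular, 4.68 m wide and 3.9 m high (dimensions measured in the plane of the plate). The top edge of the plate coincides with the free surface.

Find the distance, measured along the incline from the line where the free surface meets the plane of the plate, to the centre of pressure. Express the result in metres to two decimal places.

γ = 0.794 × 9.81 = 7.78914 kN/m³.
Let θ = 65.9° be the plate's angle to the horizontal; measure y along the incline from where the plane meets the free surface. Vertical depth h = y·sinθ with sinθ = 0.912834.
The centroid lies 3.9/2 = 1.95 m below the top edge, so y_c = 1.95 m and h_c = 1.95 × 0.912834 = 1.78003 m.
A = 4.68 × 3.9 = 18.252 m².
Resultant F = γ·h_c·A = 7.78914 × 1.78003 × 18.252 = 253.062 kN.
I_c = b·h³/12 = 4.68 × 3.9³/12 = 23.1344 m⁴.
Centre of pressure: y_p = y_c + I_c/(y_c·A) = 1.95 + 23.1344/(1.95 × 18.252) = 1.95 + 0.65 = 2.6 m along the plane.

y_p = 2.60 m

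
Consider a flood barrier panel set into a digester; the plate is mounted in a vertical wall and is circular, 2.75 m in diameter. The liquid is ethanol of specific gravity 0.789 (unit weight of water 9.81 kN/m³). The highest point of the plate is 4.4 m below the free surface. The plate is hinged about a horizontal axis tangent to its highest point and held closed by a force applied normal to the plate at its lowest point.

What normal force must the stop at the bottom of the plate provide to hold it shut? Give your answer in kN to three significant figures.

γ = 0.789 × 9.81 = 7.74009 kN/m³.
The centroid is at the centre, 1.375 m below the top of the plate, so the centroid depth is h_c = 4.4 + 1.375 = 5.775 m.
A = π(1.375)² = 5.93957 m².
Resultant F = γ·h_c·A = 7.74009 × 5.775 × 5.93957 = 265.493 kN.
I_c = πr⁴/4 = π × 1.375⁴/4 = 2.80738 m⁴.
Centre of pressure: y_p = y_c + I_c/(y_c·A) = 5.775 + 2.80738/(5.775 × 5.93957) = 5.775 + 0.0818454 = 5.85685 m along the plane.
The resultant acts 1.375 + 0.0818454 = 1.45685 m (along the plate) below the hinge at the top edge, so the moment about the hinge is M = F × 1.45685 = 265.493 × 1.45685 = 386.783 kN·m.
A normal force at the bottom, 2.75 m from the hinge, must supply this moment: P = 386.783/2.75 = 140.648 kN.

P ≈ 141 kN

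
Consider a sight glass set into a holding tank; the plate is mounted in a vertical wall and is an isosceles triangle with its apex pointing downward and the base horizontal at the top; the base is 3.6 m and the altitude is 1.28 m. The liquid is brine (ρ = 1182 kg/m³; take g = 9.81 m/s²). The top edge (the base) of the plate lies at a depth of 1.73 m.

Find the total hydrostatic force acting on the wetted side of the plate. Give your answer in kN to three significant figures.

F ≈ 57.6 kN

γ = ρg = 1182 × 9.81 / 1000 = 11.59542 kN/m³.
With the apex down, the centroid sits h/3 = 1.28/3 = 0.426667 m below the base (the top edge), so the centroid depth is h_c = 1.73 + 0.426667 = 2.15667 m.
A = ½ × 3.6 × 1.28 = 2.304 m².
Resultant F = γ·h_c·A = 11.59542 × 2.15667 × 2.304 = 57.6173 kN.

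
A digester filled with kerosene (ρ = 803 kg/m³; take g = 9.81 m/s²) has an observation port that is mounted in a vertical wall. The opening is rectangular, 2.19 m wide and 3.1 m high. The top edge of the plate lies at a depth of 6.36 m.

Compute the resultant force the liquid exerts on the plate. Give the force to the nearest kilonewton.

γ = ρg = 803 × 9.81 / 1000 = 7.87743 kN/m³.
The centroid lies 3.1/2 = 1.55 m below the top edge, so the centroid depth is h_c = 6.36 + 1.55 = 7.91 m.
A = 2.19 × 3.1 = 6.789 m².
Resultant F = γ·h_c·A = 7.87743 × 7.91 × 6.789 = 423.026 kN.

F ≈ 423 kN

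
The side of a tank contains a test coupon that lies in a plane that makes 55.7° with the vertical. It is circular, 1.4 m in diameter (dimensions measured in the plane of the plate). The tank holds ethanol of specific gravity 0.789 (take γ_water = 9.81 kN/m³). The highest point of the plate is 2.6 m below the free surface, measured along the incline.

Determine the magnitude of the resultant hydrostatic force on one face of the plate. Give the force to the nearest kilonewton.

F ≈ 22 kN

γ = 0.789 × 9.81 = 7.74009 kN/m³.
The plate makes 55.7° with the vertical, i.e. θ = 90° − 55.7° = 34.3° to the horizontal. Measuring y along the incline from the free-surface line, vertical depth h = y·sinθ with sinθ = 0.563526.
The centroid is at the centre, 0.7 m below the top of the plate, so y_c = 2.6 + 0.7 = 3.3 m and h_c = 3.3 × 0.563526 = 1.85964 m.
A = π(0.7)² = 1.53938 m².
Resultant F = γ·h_c·A = 7.74009 × 1.85964 × 1.53938 = 22.1575 kN.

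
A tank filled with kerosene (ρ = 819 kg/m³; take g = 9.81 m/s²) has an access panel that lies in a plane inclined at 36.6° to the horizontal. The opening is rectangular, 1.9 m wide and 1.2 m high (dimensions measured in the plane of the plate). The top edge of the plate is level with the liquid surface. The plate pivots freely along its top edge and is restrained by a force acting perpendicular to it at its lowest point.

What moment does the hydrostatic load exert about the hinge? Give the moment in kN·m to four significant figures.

γ = ρg = 819 × 9.81 / 1000 = 8.03439 kN/m³.
Let θ = 36.6° be the plate's angle to the horizontal; measure y along the incline from where the plane meets the free surface. Vertical depth h = y·sinθ with sinθ = 0.596225.
The centroid lies 1.2/2 = 0.6 m below the top edge, so y_c = 0.6 m and h_c = 0.6 × 0.596225 = 0.357735 m.
A = 1.9 × 1.2 = 2.28 m².
Resultant F = γ·h_c·A = 8.03439 × 0.357735 × 2.28 = 6.55314 kN.
I_c = b·h³/12 = 1.9 × 1.2³/12 = 0.2736 m⁴.
Centre of pressure: y_p = y_c + I_c/(y_c·A) = 0.6 + 0.2736/(0.6 × 2.28) = 0.6 + 0.2 = 0.8 m along the plane.
The resultant acts 0.6 + 0.2 = 0.8 m (along the plate) below the hinge at the top edge, so the moment about the hinge is M = F × 0.8 = 6.55314 × 0.8 = 5.24251 kN·m.

M ≈ 5.243 kN·m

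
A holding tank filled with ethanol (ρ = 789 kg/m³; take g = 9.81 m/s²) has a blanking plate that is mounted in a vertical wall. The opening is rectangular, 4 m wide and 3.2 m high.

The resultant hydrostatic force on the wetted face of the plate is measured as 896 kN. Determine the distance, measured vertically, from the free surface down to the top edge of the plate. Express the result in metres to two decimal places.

d_top ≈ 7.44 m

γ = ρg = 789 × 9.81 / 1000 = 7.74009 kN/m³.
A = 4 × 3.2 = 12.8 m².
From F = γ·h_c·A, the centroid depth is h_c = 896/(7.74009 × 12.8) = 9.04382 m.
The centroid lies 3.2/2 = 1.6 m below the top edge, so the top edge sits at h_top = 9.04382 − 1.6 = 7.44382 m below the surface.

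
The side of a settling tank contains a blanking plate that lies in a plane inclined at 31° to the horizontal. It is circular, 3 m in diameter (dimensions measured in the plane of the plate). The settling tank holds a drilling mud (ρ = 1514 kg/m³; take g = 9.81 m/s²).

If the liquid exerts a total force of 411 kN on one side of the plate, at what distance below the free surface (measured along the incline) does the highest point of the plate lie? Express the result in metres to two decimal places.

y_top ≈ 6.10 m

γ = ρg = 1514 × 9.81 / 1000 = 14.85234 kN/m³.
A = π(1.5)² = 7.06858 m².
From F = γ·h_c·A, the centroid depth is h_c = 411/(14.85234 × 7.06858) = 3.91485 m.
Let θ = 31° be the plate's angle to the horizontal; measure y along the incline from where the plane meets the free surface. Vertical depth h = y·sinθ with sinθ = 0.515038.
Along the incline, y_c = h_c/sinθ = 3.91485/0.515038 = 7.60109 m.
The centroid is at the centre, 1.5 m below the top of the plate, so the highest point sits at y_top = 7.60109 − 1.5 = 6.10109 m along the incline.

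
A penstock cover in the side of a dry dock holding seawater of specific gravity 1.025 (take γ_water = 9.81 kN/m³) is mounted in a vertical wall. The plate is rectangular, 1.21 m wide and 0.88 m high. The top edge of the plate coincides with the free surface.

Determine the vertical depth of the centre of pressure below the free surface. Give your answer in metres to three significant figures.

h_p = 0.587 m

γ = 1.025 × 9.81 = 10.05525 kN/m³.
The centroid lies 0.88/2 = 0.44 m below the top edge, so the centroid depth is h_c = 0.44 m.
A = 1.21 × 0.88 = 1.0648 m².
Resultant F = γ·h_c·A = 10.05525 × 0.44 × 1.0648 = 4.71101 kN.
I_c = b·h³/12 = 1.21 × 0.88³/12 = 0.0687151 m⁴.
Centre of pressure: y_p = y_c + I_c/(y_c·A) = 0.44 + 0.0687151/(0.44 × 1.0648) = 0.44 + 0.146667 = 0.586667 m along the plane.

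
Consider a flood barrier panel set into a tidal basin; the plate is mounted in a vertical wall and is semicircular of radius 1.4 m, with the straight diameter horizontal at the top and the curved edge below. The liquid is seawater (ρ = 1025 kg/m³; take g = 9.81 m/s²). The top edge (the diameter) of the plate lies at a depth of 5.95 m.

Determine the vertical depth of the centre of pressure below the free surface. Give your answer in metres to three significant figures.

h_p = 6.57 m

γ = ρg = 1025 × 9.81 / 1000 = 10.05525 kN/m³.
The centroid of a semicircle lies 4r/(3π) = 0.594178 m from the diameter, here below the top edge, so the centroid depth is h_c = 5.95 + 0.594178 = 6.54418 m.
A = πr²/2 = π × 1.4²/2 = 3.07876 m².
Resultant F = γ·h_c·A = 10.05525 × 6.54418 × 3.07876 = 202.593 kN.
I_c = (π/8 − 8/(9π))·r⁴ = 0.109757 × 1.4⁴ = 0.421642 m⁴.
Centre of pressure: y_p = y_c + I_c/(y_c·A) = 6.54418 + 0.421642/(6.54418 × 3.07876) = 6.54418 + 0.0209273 = 6.56511 m along the plane.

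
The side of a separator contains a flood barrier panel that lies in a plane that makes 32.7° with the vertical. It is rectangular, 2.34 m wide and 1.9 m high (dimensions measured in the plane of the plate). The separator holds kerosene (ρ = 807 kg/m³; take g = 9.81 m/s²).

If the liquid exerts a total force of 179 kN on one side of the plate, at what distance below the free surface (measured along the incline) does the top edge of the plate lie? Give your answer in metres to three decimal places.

γ = ρg = 807 × 9.81 / 1000 = 7.91667 kN/m³.
A = 2.34 × 1.9 = 4.446 m².
From F = γ·h_c·A, the centroid depth is h_c = 179/(7.91667 × 4.446) = 5.08559 m.
The plate makes 32.7° with the vertical, i.e. θ = 90° − 32.7° = 57.3° to the horizontal. Measuring y along the incline from the free-surface line, vertical depth h = y·sinθ with sinθ = 0.841511.
Along the incline, y_c = h_c/sinθ = 5.08559/0.841511 = 6.0434 m.
The centroid lies 1.9/2 = 0.95 m below the top edge, so the top edge sits at y_top = 6.0434 − 0.95 = 5.0934 m along the incline.

y_top ≈ 5.093 m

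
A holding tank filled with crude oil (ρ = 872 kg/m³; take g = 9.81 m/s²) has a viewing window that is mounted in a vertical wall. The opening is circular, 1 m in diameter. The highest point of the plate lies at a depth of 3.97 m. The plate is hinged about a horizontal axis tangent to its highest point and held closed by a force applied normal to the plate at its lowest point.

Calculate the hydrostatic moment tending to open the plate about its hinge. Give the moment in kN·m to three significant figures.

γ = ρg = 872 × 9.81 / 1000 = 8.55432 kN/m³.
The centroid is at the centre, 0.5 m below the top of the plate, so the centroid depth is h_c = 3.97 + 0.5 = 4.47 m.
A = π(0.5)² = 0.785398 m².
Resultant F = γ·h_c·A = 8.55432 × 4.47 × 0.785398 = 30.0319 kN.
I_c = πr⁴/4 = π × 0.5⁴/4 = 0.0490874 m⁴.
Centre of pressure: y_p = y_c + I_c/(y_c·A) = 4.47 + 0.0490874/(4.47 × 0.785398) = 4.47 + 0.0139821 = 4.48398 m along the plane.
The resultant acts 0.5 + 0.0139821 = 0.513982 m (along the plate) below the hinge at the top edge, so the moment about the hinge is M = F × 0.513982 = 30.0319 × 0.513982 = 15.4359 kN·m.

M ≈ 15.4 kN·m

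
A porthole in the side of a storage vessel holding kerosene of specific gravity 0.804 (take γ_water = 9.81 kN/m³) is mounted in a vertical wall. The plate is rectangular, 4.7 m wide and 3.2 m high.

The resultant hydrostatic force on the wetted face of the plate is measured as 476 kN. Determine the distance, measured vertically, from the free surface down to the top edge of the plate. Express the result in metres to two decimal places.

γ = 0.804 × 9.81 = 7.88724 kN/m³.
A = 4.7 × 3.2 = 15.04 m².
From F = γ·h_c·A, the centroid depth is h_c = 476/(7.88724 × 15.04) = 4.01268 m.
The centroid lies 3.2/2 = 1.6 m below the top edge, so the top edge sits at h_top = 4.01268 − 1.6 = 2.41268 m below the surface.

d_top ≈ 2.41 m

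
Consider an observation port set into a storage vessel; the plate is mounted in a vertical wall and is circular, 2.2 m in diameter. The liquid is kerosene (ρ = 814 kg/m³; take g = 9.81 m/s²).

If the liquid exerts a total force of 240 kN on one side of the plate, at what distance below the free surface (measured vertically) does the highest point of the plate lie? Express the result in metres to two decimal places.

d_top ≈ 6.81 m

γ = ρg = 814 × 9.81 / 1000 = 7.98534 kN/m³.
A = π(1.1)² = 3.80133 m².
From F = γ·h_c·A, the centroid depth is h_c = 240/(7.98534 × 3.80133) = 7.90646 m.
The centroid is at the centre, 1.1 m below the top of the plate, so the highest point sits at h_top = 7.90646 − 1.1 = 6.80646 m below the surface.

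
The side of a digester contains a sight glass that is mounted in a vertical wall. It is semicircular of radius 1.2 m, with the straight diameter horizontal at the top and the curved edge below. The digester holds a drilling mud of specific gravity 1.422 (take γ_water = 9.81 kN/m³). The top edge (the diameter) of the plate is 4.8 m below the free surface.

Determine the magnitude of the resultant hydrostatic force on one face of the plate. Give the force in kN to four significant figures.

γ = 1.422 × 9.81 = 13.94982 kN/m³.
The centroid of a semicircle lies 4r/(3π) = 0.509296 m from the diameter, here below the top edge, so the centroid depth is h_c = 4.8 + 0.509296 = 5.3093 m.
A = πr²/2 = π × 1.2²/2 = 2.26195 m².
Resultant F = γ·h_c·A = 13.94982 × 5.3093 × 2.26195 = 167.529 kN.

F ≈ 167.5 kN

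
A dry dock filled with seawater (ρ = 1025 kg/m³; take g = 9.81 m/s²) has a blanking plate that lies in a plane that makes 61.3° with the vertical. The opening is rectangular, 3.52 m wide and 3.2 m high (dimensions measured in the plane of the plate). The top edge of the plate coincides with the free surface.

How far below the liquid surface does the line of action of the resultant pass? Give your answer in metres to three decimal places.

h_p = 1.024 m

γ = ρg = 1025 × 9.81 / 1000 = 10.05525 kN/m³.
The plate makes 61.3° with the vertical, i.e. θ = 90° − 61.3° = 28.7° to the horizontal. Measuring y along the incline from the free-surface line, vertical depth h = y·sinθ with sinθ = 0.480223.
The centroid lies 3.2/2 = 1.6 m below the top edge, so y_c = 1.6 m and h_c = 1.6 × 0.480223 = 0.768357 m.
A = 3.52 × 3.2 = 11.264 m².
Resultant F = γ·h_c·A = 10.05525 × 0.768357 × 11.264 = 87.0259 kN.
I_c = b·h³/12 = 3.52 × 3.2³/12 = 9.61195 m⁴.
Centre of pressure: y_p = y_c + I_c/(y_c·A) = 1.6 + 9.61195/(1.6 × 11.264) = 1.6 + 0.533334 = 2.13333 m along the plane.
Vertically, h_p = y_p·sinθ = 2.13333 × 0.480223 = 1.02447 m.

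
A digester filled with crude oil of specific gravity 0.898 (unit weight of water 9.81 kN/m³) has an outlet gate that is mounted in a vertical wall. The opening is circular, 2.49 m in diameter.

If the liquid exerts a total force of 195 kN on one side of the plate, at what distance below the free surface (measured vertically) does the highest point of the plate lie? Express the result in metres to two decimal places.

d_top ≈ 3.30 m

γ = 0.898 × 9.81 = 8.80938 kN/m³.
A = π(1.245)² = 4.86955 m².
From F = γ·h_c·A, the centroid depth is h_c = 195/(8.80938 × 4.86955) = 4.5457 m.
The centroid is at the centre, 1.245 m below the top of the plate, so the highest point sits at h_top = 4.5457 − 1.245 = 3.3007 m below the surface.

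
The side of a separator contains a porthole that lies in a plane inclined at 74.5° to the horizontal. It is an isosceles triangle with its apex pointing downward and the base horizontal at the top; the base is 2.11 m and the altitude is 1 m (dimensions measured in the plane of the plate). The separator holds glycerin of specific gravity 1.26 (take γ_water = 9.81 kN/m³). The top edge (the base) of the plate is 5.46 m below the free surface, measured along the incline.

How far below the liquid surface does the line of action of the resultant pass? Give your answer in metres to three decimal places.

h_p = 5.592 m

γ = 1.26 × 9.81 = 12.3606 kN/m³.
Let θ = 74.5° be the plate's angle to the horizontal; measure y along the incline from where the plane meets the free surface. Vertical depth h = y·sinθ with sinθ = 0.963630.
With the apex down, the centroid sits h/3 = 1/3 = 0.333333 m below the base (the top edge), so y_c = 5.46 + 0.333333 = 5.79333 m and h_c = 5.79333 × 0.963630 = 5.58263 m.
A = ½ × 2.11 × 1 = 1.055 m².
Resultant F = γ·h_c·A = 12.3606 × 5.58263 × 1.055 = 72.7999 kN.
I_c = b·h³/36 = 2.11 × 1³/36 = 0.0586111 m⁴.
Centre of pressure: y_p = y_c + I_c/(y_c·A) = 5.79333 + 0.0586111/(5.79333 × 1.055) = 5.79333 + 0.00958957 = 5.80292 m along the plane.
Vertically, h_p = y_p·sinθ = 5.80292 × 0.963630 = 5.59187 m.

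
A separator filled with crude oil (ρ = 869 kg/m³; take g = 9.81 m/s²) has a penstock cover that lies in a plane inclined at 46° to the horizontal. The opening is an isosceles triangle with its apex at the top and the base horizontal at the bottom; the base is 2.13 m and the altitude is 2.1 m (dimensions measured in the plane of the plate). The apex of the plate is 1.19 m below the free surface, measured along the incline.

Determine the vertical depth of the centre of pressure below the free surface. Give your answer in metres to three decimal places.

γ = ρg = 869 × 9.81 / 1000 = 8.52489 kN/m³.
Let θ = 46° be the plate's angle to the horizontal; measure y along the incline from where the plane meets the free surface. Vertical depth h = y·sinθ with sinθ = 0.719340.
With the apex up, the centroid sits 2h/3 = 2 × 2.1/3 = 1.4 m below the apex, so y_c = 1.19 + 1.4 = 2.59 m and h_c = 2.59 × 0.719340 = 1.86309 m.
A = ½ × 2.13 × 2.1 = 2.2365 m².
Resultant F = γ·h_c·A = 8.52489 × 1.86309 × 2.2365 = 35.5215 kN.
I_c = b·h³/36 = 2.13 × 2.1³/36 = 0.547942 m⁴.
Centre of pressure: y_p = y_c + I_c/(y_c·A) = 2.59 + 0.547942/(2.59 × 2.2365) = 2.59 + 0.0945945 = 2.68459 m along the plane.
Vertically, h_p = y_p·sinθ = 2.68459 × 0.719340 = 1.93113 m.

h_p = 1.931 m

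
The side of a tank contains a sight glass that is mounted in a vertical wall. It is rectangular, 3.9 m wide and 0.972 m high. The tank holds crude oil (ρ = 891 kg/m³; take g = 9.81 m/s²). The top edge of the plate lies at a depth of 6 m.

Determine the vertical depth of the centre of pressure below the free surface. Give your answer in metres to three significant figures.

γ = ρg = 891 × 9.81 / 1000 = 8.74071 kN/m³.
The centroid lies 0.972/2 = 0.486 m below the top edge, so the centroid depth is h_c = 6 + 0.486 = 6.486 m.
A = 3.9 × 0.972 = 3.7908 m².
Resultant F = γ·h_c·A = 8.74071 × 6.486 × 3.7908 = 214.909 kN.
I_c = b·h³/12 = 3.9 × 0.972³/12 = 0.298457 m⁴.
Centre of pressure: y_p = y_c + I_c/(y_c·A) = 6.486 + 0.298457/(6.486 × 3.7908) = 6.486 + 0.0121387 = 6.49814 m along the plane.

h_p = 6.50 m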